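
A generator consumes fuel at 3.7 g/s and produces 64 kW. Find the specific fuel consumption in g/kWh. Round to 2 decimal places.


SFC = (mf / BP) * 3600
Rate = 3.7 / 64 = 0.057813 g/(s*kW)
SFC = 0.057813 * 3600 = 208.13 g/kWh


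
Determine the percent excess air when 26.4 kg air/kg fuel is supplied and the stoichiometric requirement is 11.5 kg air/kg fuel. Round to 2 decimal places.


Excess air = actual - stoichiometric = 26.4 - 11.5 = 14.90 kg/kg fuel
Excess air % = (excess / stoich) * 100 = (14.90 / 11.5) * 100 = 129.57%


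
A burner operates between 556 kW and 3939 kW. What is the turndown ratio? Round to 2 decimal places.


TDR = Q_max / Q_min
TDR = 3939 / 556 = 7.08


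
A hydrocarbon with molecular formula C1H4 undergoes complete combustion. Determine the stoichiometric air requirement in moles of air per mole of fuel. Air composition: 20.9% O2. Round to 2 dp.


Balanced combustion: C1H4 + 2 O2 -> 1 CO2 + 2 H2O
O2 needed = C + H/4 = 1 + 4/4 = 2.00 moles
Air moles = O2 / 0.209 = 2.00 / 0.209 = 9.57 moles air


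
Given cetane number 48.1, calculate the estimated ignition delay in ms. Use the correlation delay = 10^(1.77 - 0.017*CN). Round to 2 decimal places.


delay = 10^(1.77 - 0.017*CN)
Exponent = 1.77 - 0.017*48.1 = 0.9523
delay = 10^0.9523 = 8.96 ms


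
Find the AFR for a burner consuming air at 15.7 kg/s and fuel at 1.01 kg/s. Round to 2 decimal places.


AFR = m_air / m_fuel
AFR = 15.7 / 1.01 = 15.54


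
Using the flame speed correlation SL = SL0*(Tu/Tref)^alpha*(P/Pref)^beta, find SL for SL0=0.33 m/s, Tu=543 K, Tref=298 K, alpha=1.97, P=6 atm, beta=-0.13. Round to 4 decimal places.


SL = SL0 * (Tu/Tref)^alpha * (P/Pref)^beta
T ratio = 543/298 = 1.82214765
(T ratio)^alpha = 1.82214765^1.97 = 3.260991
(P/Pref)^beta = 6^(-0.13) = 0.792210
SL = 0.33 * 3.260991 * 0.792210 = 0.8525 m/s


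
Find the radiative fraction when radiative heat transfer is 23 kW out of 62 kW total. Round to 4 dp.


f_rad = Q_rad / Q_total
f_rad = 23 / 62 = 0.3710


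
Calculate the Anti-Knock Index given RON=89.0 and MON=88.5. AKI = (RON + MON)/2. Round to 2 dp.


AKI = (RON + MON) / 2
AKI = (89.0 + 88.5) / 2
AKI = 177.5 / 2 = 88.75


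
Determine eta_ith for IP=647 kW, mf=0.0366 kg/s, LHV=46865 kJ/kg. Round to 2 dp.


eta_ith = (IP / (mf * LHV)) * 100
Denominator = 0.0366 * 46865 = 1715.2590 kW
eta_ith = (647 / 1715.2590) * 100 = 37.72%


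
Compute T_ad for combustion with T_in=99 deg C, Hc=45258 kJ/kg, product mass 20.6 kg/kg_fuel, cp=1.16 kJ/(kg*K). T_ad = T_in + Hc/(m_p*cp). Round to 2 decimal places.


T_ad = T_in + Hc / (m_p * cp)
Denominator = 20.6 * 1.16 = 23.8960
Temperature rise = 45258 / 23.8960 = 1893.96 K
T_ad = 99 + 1893.96 = 1992.96 deg C


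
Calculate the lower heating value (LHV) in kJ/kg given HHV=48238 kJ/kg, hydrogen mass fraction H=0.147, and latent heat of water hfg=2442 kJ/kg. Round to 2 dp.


LHV = HHV - hfg * 9 * H
Water correction = 2442 * 9 * 0.147 = 3230.766 kJ/kg
LHV = 48238 - 3230.766 = 45007.23 kJ/kg


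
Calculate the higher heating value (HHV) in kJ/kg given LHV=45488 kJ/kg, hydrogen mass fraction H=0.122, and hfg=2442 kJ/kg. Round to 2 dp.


HHV = LHV + hfg * 9 * H
Water addition = 2442 * 9 * 0.122 = 2681.316 kJ/kg
HHV = 45488 + 2681.316 = 48169.32 kJ/kg


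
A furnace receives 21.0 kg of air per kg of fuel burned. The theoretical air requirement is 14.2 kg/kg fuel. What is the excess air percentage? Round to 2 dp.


Excess air = actual - stoichiometric = 21.0 - 14.2 = 6.80 kg/kg fuel
Excess air % = (excess / stoich) * 100 = (6.80 / 14.2) * 100 = 47.89%


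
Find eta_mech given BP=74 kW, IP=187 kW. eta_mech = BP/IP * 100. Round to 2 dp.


eta_mech = (BP / IP) * 100
Ratio = 74 / 187 = 0.3957
eta_mech = 0.3957 * 100 = 39.57%


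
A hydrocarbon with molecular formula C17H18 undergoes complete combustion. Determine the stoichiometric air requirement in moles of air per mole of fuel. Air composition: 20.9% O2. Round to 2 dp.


Balanced combustion: C17H18 + 21.5 O2 -> 17 CO2 + 9 H2O
O2 needed = C + H/4 = 17 + 18/4 = 21.50 moles
Air moles = O2 / 0.209 = 21.50 / 0.209 = 102.87 moles air


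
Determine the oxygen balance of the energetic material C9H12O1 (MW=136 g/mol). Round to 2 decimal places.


OB = -1600 * (2C + H/2 - O) / MW
Inner = 2*9 + 12/2 - 1 = 23.00
OB = -1600 * 23.00 / 136 = -270.59%


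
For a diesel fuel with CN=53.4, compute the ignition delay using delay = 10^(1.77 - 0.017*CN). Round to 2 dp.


delay = 10^(1.77 - 0.017*CN)
Exponent = 1.77 - 0.017*53.4 = 0.8622
delay = 10^0.8622 = 7.28 ms


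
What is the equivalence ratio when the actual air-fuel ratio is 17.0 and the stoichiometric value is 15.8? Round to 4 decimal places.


phi = AFR_stoich / AFR_actual
phi = 15.8 / 17.0 = 0.9294


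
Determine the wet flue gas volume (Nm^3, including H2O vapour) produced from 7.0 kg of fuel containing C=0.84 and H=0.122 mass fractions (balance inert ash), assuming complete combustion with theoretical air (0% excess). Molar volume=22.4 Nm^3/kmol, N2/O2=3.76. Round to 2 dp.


Per kg fuel: CO2 = (C/12 kmol)*22.4 = (0.84/12)*22.4 = 1.56800 Nm^3
Per kg fuel: H2O = (H/2 kmol)*22.4 = (0.122/2)*22.4 = 1.36640 Nm^3
O2 needed per kg fuel = C/12 + H/4 = 0.84/12 + 0.122/4 = 0.10050000 kmol
Per kg fuel: N2 = O2*3.76*22.4 = 0.10050000*3.76*22.4 = 8.46451 Nm^3
Total per kg = 1.56800 + 1.36640 + 8.46451 = 11.39891 Nm^3
Total = 11.39891 * 7.0 = 79.79 Nm^3


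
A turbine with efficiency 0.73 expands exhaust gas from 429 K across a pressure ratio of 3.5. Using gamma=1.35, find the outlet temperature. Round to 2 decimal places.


T_out = T_in * (1 - eta * (1 - PR^(-(gamma-1)/gamma)))
Exponent = -(1.35-1)/1.35 = -0.25925926
PR^exp = 3.5^(-0.25925926) = 0.72267881
Factor = 1 - 0.73*(1 - 0.72267881) = 0.79755553
T_out = 429 * 0.79755553 = 342.15 K


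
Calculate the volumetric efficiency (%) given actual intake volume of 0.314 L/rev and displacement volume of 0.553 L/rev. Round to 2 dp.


eta_v = (V_actual / V_disp) * 100
Ratio = 0.314 / 0.553 = 0.5678
eta_v = 0.5678 * 100 = 56.78%


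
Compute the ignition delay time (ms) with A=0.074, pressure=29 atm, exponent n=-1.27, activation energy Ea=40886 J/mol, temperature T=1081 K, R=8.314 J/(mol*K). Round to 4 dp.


tau = A * P^n * exp(Ea/(R*T))
P^n = 29^(-1.27) = 0.01389167
Ea/(R*T) = 40886/(8.314*1081) = 4.549241
exp(Ea/(R*T)) = 94.560576
tau = 0.074 * 0.01389167 * 94.560576 = 0.0972 ms


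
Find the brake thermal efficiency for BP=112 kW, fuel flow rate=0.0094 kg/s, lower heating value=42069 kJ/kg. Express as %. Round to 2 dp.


eta_BTE = (BP / (mf * LHV)) * 100
Denominator = 0.0094 * 42069 = 395.4486 kW
eta_BTE = (112 / 395.4486) * 100 = 28.32%


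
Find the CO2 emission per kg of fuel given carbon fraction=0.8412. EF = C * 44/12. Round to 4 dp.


EF = C_frac * (M_CO2 / M_C)
EF = 0.8412 * (44/12)
EF = 0.8412 * 3.666667 = 3.0844 kg_CO2/kg_fuel


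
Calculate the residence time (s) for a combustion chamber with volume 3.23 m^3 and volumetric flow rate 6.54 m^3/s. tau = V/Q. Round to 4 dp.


tau = V / Q_flow
tau = 3.23 / 6.54 = 0.4939 s


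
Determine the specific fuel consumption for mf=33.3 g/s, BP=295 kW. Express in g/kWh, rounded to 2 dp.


SFC = (mf / BP) * 3600
Rate = 33.3 / 295 = 0.112881 g/(s*kW)
SFC = 0.112881 * 3600 = 406.37 g/kWh


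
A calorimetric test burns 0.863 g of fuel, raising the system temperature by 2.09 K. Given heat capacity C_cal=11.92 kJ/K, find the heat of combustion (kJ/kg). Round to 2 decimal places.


Hc = C_cal * delta_T / m_fuel
Q_released = 11.92 * 2.09 = 24.9128 kJ
m_fuel = 0.863 g = 0.863/1000 kg = 0.000863 kg
Hc = 24.9128 / 0.000863 = 28867.67 kJ/kg


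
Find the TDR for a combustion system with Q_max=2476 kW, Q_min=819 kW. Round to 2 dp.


TDR = Q_max / Q_min
TDR = 2476 / 819 = 3.02


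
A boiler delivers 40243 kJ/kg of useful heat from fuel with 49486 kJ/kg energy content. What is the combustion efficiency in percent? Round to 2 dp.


Efficiency = (Q_useful / Q_fuel) * 100
Efficiency = (40243 / 49486) * 100
Efficiency = 0.8132 * 100 = 81.32%


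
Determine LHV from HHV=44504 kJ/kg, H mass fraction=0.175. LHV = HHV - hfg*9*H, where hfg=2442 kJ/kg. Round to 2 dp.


LHV = HHV - hfg * 9 * H
Water correction = 2442 * 9 * 0.175 = 3846.150 kJ/kg
LHV = 44504 - 3846.150 = 40657.85 kJ/kg


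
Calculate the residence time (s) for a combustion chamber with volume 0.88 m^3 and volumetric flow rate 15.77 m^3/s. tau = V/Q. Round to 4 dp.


tau = V / Q_flow
tau = 0.88 / 15.77 = 0.0558 s


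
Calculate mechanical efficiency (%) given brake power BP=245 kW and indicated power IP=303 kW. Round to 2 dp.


eta_mech = (BP / IP) * 100
Ratio = 245 / 303 = 0.8086
eta_mech = 0.8086 * 100 = 80.86%


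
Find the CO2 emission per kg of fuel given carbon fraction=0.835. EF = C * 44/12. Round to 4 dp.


EF = C_frac * (M_CO2 / M_C)
EF = 0.835 * (44/12)
EF = 0.835 * 3.666667 = 3.0617 kg_CO2/kg_fuel


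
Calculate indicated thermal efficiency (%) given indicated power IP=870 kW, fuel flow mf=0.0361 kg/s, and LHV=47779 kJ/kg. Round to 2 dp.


eta_ith = (IP / (mf * LHV)) * 100
Denominator = 0.0361 * 47779 = 1724.8219 kW
eta_ith = (870 / 1724.8219) * 100 = 50.44%


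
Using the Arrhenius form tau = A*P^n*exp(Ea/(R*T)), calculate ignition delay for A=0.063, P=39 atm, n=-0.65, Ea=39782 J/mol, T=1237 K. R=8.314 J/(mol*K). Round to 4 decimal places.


tau = A * P^n * exp(Ea/(R*T))
P^n = 39^(-0.65) = 0.09242895
Ea/(R*T) = 39782/(8.314*1237) = 3.868182
exp(Ea/(R*T)) = 47.855303
tau = 0.063 * 0.09242895 * 47.855303 = 0.2787 ms


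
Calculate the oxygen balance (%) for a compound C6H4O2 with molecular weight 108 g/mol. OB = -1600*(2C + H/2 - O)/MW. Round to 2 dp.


OB = -1600 * (2C + H/2 - O) / MW
Inner = 2*6 + 4/2 - 2 = 12.00
OB = -1600 * 12.00 / 108 = -177.78%


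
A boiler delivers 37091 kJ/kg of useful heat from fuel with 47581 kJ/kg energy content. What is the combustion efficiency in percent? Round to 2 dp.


Efficiency = (Q_useful / Q_fuel) * 100
Efficiency = (37091 / 47581) * 100
Efficiency = 0.7795 * 100 = 77.95%


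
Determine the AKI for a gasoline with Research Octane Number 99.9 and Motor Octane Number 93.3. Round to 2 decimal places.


AKI = (RON + MON) / 2
AKI = (99.9 + 93.3) / 2
AKI = 193.2 / 2 = 96.60


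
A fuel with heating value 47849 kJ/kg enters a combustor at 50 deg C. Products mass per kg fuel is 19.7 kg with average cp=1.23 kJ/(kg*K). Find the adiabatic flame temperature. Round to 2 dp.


T_ad = T_in + Hc / (m_p * cp)
Denominator = 19.7 * 1.23 = 24.2310
Temperature rise = 47849 / 24.2310 = 1974.70 K
T_ad = 50 + 1974.70 = 2024.70 deg C


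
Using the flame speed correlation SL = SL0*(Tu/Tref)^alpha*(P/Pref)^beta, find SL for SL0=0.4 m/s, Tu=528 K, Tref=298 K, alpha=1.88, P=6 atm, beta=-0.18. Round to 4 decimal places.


SL = SL0 * (Tu/Tref)^alpha * (P/Pref)^beta
T ratio = 528/298 = 1.77181208
(T ratio)^alpha = 1.77181208^1.88 = 2.931063
(P/Pref)^beta = 6^(-0.18) = 0.724324
SL = 0.4 * 2.931063 * 0.724324 = 0.8492 m/s


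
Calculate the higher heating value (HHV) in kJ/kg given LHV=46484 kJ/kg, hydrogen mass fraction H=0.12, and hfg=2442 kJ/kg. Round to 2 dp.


HHV = LHV + hfg * 9 * H
Water addition = 2442 * 9 * 0.12 = 2637.360 kJ/kg
HHV = 46484 + 2637.360 = 49121.36 kJ/kg


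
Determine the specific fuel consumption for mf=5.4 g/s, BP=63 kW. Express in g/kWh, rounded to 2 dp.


SFC = (mf / BP) * 3600
Rate = 5.4 / 63 = 0.085714 g/(s*kW)
SFC = 0.085714 * 3600 = 308.57 g/kWh


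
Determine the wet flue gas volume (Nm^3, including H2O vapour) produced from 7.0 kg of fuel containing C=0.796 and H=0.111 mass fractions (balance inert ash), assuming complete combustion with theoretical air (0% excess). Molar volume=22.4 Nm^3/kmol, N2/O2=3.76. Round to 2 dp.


Per kg fuel: CO2 = (C/12 kmol)*22.4 = (0.796/12)*22.4 = 1.48587 Nm^3
Per kg fuel: H2O = (H/2 kmol)*22.4 = (0.111/2)*22.4 = 1.24320 Nm^3
O2 needed per kg fuel = C/12 + H/4 = 0.796/12 + 0.111/4 = 0.09408333 kmol
Per kg fuel: N2 = O2*3.76*22.4 = 0.09408333*3.76*22.4 = 7.92407 Nm^3
Total per kg = 1.48587 + 1.24320 + 7.92407 = 10.65314 Nm^3
Total = 10.65314 * 7.0 = 74.57 Nm^3


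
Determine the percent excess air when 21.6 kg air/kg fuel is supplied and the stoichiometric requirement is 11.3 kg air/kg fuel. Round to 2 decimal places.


Excess air = actual - stoichiometric = 21.6 - 11.3 = 10.30 kg/kg fuel
Excess air % = (excess / stoich) * 100 = (10.30 / 11.3) * 100 = 91.15%


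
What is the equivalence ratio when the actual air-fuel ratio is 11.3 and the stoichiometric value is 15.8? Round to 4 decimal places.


phi = AFR_stoich / AFR_actual
phi = 15.8 / 11.3 = 1.3982


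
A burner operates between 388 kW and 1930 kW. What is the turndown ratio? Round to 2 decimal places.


TDR = Q_max / Q_min
TDR = 1930 / 388 = 4.97


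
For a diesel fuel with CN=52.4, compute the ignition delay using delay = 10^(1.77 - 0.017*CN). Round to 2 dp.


delay = 10^(1.77 - 0.017*CN)
Exponent = 1.77 - 0.017*52.4 = 0.8792
delay = 10^0.8792 = 7.57 ms


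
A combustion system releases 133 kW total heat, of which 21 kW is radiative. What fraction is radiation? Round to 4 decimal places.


f_rad = Q_rad / Q_total
f_rad = 21 / 133 = 0.1579


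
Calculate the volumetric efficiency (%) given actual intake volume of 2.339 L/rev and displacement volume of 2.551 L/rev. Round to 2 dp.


eta_v = (V_actual / V_disp) * 100
Ratio = 2.339 / 2.551 = 0.9169
eta_v = 0.9169 * 100 = 91.69%


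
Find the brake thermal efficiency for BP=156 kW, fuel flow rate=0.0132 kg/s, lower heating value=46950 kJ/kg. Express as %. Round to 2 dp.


eta_BTE = (BP / (mf * LHV)) * 100
Denominator = 0.0132 * 46950 = 619.7400 kW
eta_BTE = (156 / 619.7400) * 100 = 25.17%


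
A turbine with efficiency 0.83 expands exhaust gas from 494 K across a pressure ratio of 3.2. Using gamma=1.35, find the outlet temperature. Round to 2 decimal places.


T_out = T_in * (1 - eta * (1 - PR^(-(gamma-1)/gamma)))
Exponent = -(1.35-1)/1.35 = -0.25925926
PR^exp = 3.2^(-0.25925926) = 0.73966521
Factor = 1 - 0.83*(1 - 0.73966521) = 0.78392212
T_out = 494 * 0.78392212 = 387.26 K


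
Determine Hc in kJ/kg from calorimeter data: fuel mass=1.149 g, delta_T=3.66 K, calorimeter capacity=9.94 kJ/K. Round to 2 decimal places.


Hc = C_cal * delta_T / m_fuel
Q_released = 9.94 * 3.66 = 36.3804 kJ
m_fuel = 1.149 g = 1.149/1000 kg = 0.001149 kg
Hc = 36.3804 / 0.001149 = 31662.66 kJ/kg


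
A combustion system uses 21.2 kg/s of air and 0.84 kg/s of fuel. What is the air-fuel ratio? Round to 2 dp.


AFR = m_air / m_fuel
AFR = 21.2 / 0.84 = 25.24


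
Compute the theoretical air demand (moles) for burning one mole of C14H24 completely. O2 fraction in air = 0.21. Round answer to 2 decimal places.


Balanced combustion: C14H24 + 20 O2 -> 14 CO2 + 12 H2O
O2 needed = C + H/4 = 14 + 24/4 = 20.00 moles
Air moles = O2 / 0.21 = 20.00 / 0.21 = 95.24 moles air


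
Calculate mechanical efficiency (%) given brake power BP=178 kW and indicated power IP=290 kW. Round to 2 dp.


eta_mech = (BP / IP) * 100
Ratio = 178 / 290 = 0.6138
eta_mech = 0.6138 * 100 = 61.38%


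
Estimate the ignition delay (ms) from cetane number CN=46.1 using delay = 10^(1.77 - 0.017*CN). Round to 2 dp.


delay = 10^(1.77 - 0.017*CN)
Exponent = 1.77 - 0.017*46.1 = 0.9863
delay = 10^0.9863 = 9.69 ms


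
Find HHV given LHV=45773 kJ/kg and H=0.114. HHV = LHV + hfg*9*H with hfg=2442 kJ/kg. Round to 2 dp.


HHV = LHV + hfg * 9 * H
Water addition = 2442 * 9 * 0.114 = 2505.492 kJ/kg
HHV = 45773 + 2505.492 = 48278.49 kJ/kg


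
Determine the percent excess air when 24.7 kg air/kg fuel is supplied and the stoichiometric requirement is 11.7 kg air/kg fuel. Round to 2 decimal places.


Excess air = actual - stoichiometric = 24.7 - 11.7 = 13.00 kg/kg fuel
Excess air % = (excess / stoich) * 100 = (13.00 / 11.7) * 100 = 111.11%


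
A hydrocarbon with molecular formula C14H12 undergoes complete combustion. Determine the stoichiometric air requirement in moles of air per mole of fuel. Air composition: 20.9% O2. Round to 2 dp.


Balanced combustion: C14H12 + 17 O2 -> 14 CO2 + 6 H2O
O2 needed = C + H/4 = 14 + 12/4 = 17.00 moles
Air moles = O2 / 0.209 = 17.00 / 0.209 = 81.34 moles air


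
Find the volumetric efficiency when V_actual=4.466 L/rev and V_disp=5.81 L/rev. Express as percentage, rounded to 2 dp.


eta_v = (V_actual / V_disp) * 100
Ratio = 4.466 / 5.81 = 0.7687
eta_v = 0.7687 * 100 = 76.87%


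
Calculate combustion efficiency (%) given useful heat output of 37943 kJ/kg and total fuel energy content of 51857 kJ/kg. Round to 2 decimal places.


Efficiency = (Q_useful / Q_fuel) * 100
Efficiency = (37943 / 51857) * 100
Efficiency = 0.7317 * 100 = 73.17%


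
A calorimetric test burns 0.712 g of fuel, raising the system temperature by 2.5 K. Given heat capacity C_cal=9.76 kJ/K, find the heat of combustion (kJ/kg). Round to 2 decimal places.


Hc = C_cal * delta_T / m_fuel
Q_released = 9.76 * 2.5 = 24.4000 kJ
m_fuel = 0.712 g = 0.712/1000 kg = 0.000712 kg
Hc = 24.4000 / 0.000712 = 34269.66 kJ/kg


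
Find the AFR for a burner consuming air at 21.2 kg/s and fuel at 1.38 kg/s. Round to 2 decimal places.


AFR = m_air / m_fuel
AFR = 21.2 / 1.38 = 15.36


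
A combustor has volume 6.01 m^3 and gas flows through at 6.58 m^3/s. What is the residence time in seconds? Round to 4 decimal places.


tau = V / Q_flow
tau = 6.01 / 6.58 = 0.9134 s


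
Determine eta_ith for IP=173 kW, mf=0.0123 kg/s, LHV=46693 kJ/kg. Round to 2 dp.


eta_ith = (IP / (mf * LHV)) * 100
Denominator = 0.0123 * 46693 = 574.3239 kW
eta_ith = (173 / 574.3239) * 100 = 30.12%


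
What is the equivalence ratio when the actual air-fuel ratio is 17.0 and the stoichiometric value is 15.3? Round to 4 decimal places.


phi = AFR_stoich / AFR_actual
phi = 15.3 / 17.0 = 0.9000


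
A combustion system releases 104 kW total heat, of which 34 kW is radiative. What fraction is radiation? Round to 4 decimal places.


f_rad = Q_rad / Q_total
f_rad = 34 / 104 = 0.3269


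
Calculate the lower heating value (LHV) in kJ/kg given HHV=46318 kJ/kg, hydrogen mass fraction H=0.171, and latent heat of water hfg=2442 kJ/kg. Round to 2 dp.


LHV = HHV - hfg * 9 * H
Water correction = 2442 * 9 * 0.171 = 3758.238 kJ/kg
LHV = 46318 - 3758.238 = 42559.76 kJ/kg


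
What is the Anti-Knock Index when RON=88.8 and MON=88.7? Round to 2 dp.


AKI = (RON + MON) / 2
AKI = (88.8 + 88.7) / 2
AKI = 177.5 / 2 = 88.75


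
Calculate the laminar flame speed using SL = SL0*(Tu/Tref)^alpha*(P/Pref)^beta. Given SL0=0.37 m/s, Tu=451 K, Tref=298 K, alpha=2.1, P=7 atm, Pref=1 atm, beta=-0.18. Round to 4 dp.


SL = SL0 * (Tu/Tref)^alpha * (P/Pref)^beta
T ratio = 451/298 = 1.51342282
(T ratio)^alpha = 1.51342282^2.1 = 2.387353
(P/Pref)^beta = 7^(-0.18) = 0.704502
SL = 0.37 * 2.387353 * 0.704502 = 0.6223 m/s


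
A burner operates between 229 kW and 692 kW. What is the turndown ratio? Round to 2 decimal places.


TDR = Q_max / Q_min
TDR = 692 / 229 = 3.02


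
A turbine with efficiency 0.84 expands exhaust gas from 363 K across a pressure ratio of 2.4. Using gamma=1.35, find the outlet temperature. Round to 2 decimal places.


T_out = T_in * (1 - eta * (1 - PR^(-(gamma-1)/gamma)))
Exponent = -(1.35-1)/1.35 = -0.25925926
PR^exp = 2.4^(-0.25925926) = 0.79694200
Factor = 1 - 0.84*(1 - 0.79694200) = 0.82943128
T_out = 363 * 0.82943128 = 301.08 K


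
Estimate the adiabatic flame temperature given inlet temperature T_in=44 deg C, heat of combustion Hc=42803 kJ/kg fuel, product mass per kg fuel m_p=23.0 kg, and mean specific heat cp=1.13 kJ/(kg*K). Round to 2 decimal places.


T_ad = T_in + Hc / (m_p * cp)
Denominator = 23.0 * 1.13 = 25.9900
Temperature rise = 42803 / 25.9900 = 1646.90 K
T_ad = 44 + 1646.90 = 1690.90 deg C


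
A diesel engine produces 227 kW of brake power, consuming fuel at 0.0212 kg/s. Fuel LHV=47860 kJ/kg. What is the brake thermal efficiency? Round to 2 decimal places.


eta_BTE = (BP / (mf * LHV)) * 100
Denominator = 0.0212 * 47860 = 1014.6320 kW
eta_BTE = (227 / 1014.6320) * 100 = 22.37%


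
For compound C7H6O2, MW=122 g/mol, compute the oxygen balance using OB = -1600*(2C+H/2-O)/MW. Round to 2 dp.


OB = -1600 * (2C + H/2 - O) / MW
Inner = 2*7 + 6/2 - 2 = 15.00
OB = -1600 * 15.00 / 122 = -196.72%


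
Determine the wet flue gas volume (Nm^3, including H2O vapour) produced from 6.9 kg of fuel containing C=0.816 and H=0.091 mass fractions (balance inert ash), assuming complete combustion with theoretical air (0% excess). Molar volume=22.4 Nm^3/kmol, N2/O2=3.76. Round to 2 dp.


Per kg fuel: CO2 = (C/12 kmol)*22.4 = (0.816/12)*22.4 = 1.52320 Nm^3
Per kg fuel: H2O = (H/2 kmol)*22.4 = (0.091/2)*22.4 = 1.01920 Nm^3
O2 needed per kg fuel = C/12 + H/4 = 0.816/12 + 0.091/4 = 0.09075000 kmol
Per kg fuel: N2 = O2*3.76*22.4 = 0.09075000*3.76*22.4 = 7.64333 Nm^3
Total per kg = 1.52320 + 1.01920 + 7.64333 = 10.18573 Nm^3
Total = 10.18573 * 6.9 = 70.28 Nm^3


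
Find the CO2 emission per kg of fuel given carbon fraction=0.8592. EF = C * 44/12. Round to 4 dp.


EF = C_frac * (M_CO2 / M_C)
EF = 0.8592 * (44/12)
EF = 0.8592 * 3.666667 = 3.1504 kg_CO2/kg_fuel


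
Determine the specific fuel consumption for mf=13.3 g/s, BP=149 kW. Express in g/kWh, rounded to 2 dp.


SFC = (mf / BP) * 3600
Rate = 13.3 / 149 = 0.089262 g/(s*kW)
SFC = 0.089262 * 3600 = 321.34 g/kWh


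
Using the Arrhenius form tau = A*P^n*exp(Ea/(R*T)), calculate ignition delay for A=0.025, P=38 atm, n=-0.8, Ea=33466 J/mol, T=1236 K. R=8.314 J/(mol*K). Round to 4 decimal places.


tau = A * P^n * exp(Ea/(R*T))
P^n = 38^(-0.8) = 0.05447198
Ea/(R*T) = 33466/(8.314*1236) = 3.256682
exp(Ea/(R*T)) = 25.963241
tau = 0.025 * 0.05447198 * 25.963241 = 0.0354 ms


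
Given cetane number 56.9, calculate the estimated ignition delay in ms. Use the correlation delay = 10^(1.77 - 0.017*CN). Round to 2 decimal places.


delay = 10^(1.77 - 0.017*CN)
Exponent = 1.77 - 0.017*56.9 = 0.8027
delay = 10^0.8027 = 6.35 ms


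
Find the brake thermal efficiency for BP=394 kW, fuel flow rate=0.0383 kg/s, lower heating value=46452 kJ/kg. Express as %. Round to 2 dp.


eta_BTE = (BP / (mf * LHV)) * 100
Denominator = 0.0383 * 46452 = 1779.1116 kW
eta_BTE = (394 / 1779.1116) * 100 = 22.15%


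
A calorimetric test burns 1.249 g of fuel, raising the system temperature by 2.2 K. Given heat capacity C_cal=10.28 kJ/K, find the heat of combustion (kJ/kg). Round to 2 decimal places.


Hc = C_cal * delta_T / m_fuel
Q_released = 10.28 * 2.2 = 22.6160 kJ
m_fuel = 1.249 g = 1.249/1000 kg = 0.001249 kg
Hc = 22.6160 / 0.001249 = 18107.29 kJ/kg


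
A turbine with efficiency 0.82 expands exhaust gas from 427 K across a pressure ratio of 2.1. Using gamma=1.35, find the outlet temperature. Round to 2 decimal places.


T_out = T_in * (1 - eta * (1 - PR^(-(gamma-1)/gamma)))
Exponent = -(1.35-1)/1.35 = -0.25925926
PR^exp = 2.1^(-0.25925926) = 0.82501466
Factor = 1 - 0.82*(1 - 0.82501466) = 0.85651202
T_out = 427 * 0.85651202 = 365.73 K


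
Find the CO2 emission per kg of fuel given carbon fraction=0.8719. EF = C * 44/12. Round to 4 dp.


EF = C_frac * (M_CO2 / M_C)
EF = 0.8719 * (44/12)
EF = 0.8719 * 3.666667 = 3.1970 kg_CO2/kg_fuel


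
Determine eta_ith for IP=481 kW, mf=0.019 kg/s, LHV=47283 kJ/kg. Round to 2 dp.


eta_ith = (IP / (mf * LHV)) * 100
Denominator = 0.019 * 47283 = 898.3770 kW
eta_ith = (481 / 898.3770) * 100 = 53.54%


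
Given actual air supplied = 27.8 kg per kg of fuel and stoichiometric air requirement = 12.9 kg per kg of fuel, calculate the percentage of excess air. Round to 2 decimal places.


Excess air = actual - stoichiometric = 27.8 - 12.9 = 14.90 kg/kg fuel
Excess air % = (excess / stoich) * 100 = (14.90 / 12.9) * 100 = 115.50%


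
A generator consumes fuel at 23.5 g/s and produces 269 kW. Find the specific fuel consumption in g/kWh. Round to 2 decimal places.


SFC = (mf / BP) * 3600
Rate = 23.5 / 269 = 0.087361 g/(s*kW)
SFC = 0.087361 * 3600 = 314.50 g/kWh


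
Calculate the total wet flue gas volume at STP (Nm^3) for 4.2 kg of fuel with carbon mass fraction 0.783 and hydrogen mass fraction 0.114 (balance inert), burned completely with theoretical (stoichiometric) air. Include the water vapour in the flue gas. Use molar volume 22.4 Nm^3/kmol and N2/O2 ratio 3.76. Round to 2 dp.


Per kg fuel: CO2 = (C/12 kmol)*22.4 = (0.783/12)*22.4 = 1.46160 Nm^3
Per kg fuel: H2O = (H/2 kmol)*22.4 = (0.114/2)*22.4 = 1.27680 Nm^3
O2 needed per kg fuel = C/12 + H/4 = 0.783/12 + 0.114/4 = 0.09375000 kmol
Per kg fuel: N2 = O2*3.76*22.4 = 0.09375000*3.76*22.4 = 7.89600 Nm^3
Total per kg = 1.46160 + 1.27680 + 7.89600 = 10.63440 Nm^3
Total = 10.63440 * 4.2 = 44.66 Nm^3


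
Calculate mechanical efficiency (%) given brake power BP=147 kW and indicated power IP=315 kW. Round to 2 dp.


eta_mech = (BP / IP) * 100
Ratio = 147 / 315 = 0.4667
eta_mech = 0.4667 * 100 = 46.67%


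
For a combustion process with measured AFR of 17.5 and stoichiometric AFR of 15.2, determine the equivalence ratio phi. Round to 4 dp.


phi = AFR_stoich / AFR_actual
phi = 15.2 / 17.5 = 0.8686


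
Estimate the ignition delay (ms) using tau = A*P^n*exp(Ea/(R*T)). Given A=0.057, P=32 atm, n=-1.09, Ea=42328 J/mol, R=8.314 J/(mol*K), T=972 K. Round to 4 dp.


tau = A * P^n * exp(Ea/(R*T))
P^n = 32^(-1.09) = 0.02287634
Ea/(R*T) = 42328/(8.314*972) = 5.237831
exp(Ea/(R*T)) = 188.261279
tau = 0.057 * 0.02287634 * 188.261279 = 0.2455 ms


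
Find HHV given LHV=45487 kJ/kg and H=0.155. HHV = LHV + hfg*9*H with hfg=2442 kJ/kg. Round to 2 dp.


HHV = LHV + hfg * 9 * H
Water addition = 2442 * 9 * 0.155 = 3406.590 kJ/kg
HHV = 45487 + 3406.590 = 48893.59 kJ/kg


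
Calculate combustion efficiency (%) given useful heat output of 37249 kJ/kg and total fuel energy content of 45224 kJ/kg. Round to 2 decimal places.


Efficiency = (Q_useful / Q_fuel) * 100
Efficiency = (37249 / 45224) * 100
Efficiency = 0.8237 * 100 = 82.37%


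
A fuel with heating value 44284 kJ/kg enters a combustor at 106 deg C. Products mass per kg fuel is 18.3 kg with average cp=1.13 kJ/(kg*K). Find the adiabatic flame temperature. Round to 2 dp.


T_ad = T_in + Hc / (m_p * cp)
Denominator = 18.3 * 1.13 = 20.6790
Temperature rise = 44284 / 20.6790 = 2141.50 K
T_ad = 106 + 2141.50 = 2247.50 deg C


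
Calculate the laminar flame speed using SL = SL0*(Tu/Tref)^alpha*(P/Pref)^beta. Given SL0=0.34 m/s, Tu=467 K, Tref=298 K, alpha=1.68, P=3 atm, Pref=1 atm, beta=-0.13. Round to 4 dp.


SL = SL0 * (Tu/Tref)^alpha * (P/Pref)^beta
T ratio = 467/298 = 1.56711409
(T ratio)^alpha = 1.56711409^1.68 = 2.127008
(P/Pref)^beta = 3^(-0.13) = 0.866910
SL = 0.34 * 2.127008 * 0.866910 = 0.6269 m/s


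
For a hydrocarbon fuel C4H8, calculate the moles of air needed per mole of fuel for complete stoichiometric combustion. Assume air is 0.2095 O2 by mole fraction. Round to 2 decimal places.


Balanced combustion: C4H8 + 6 O2 -> 4 CO2 + 4 H2O
O2 needed = C + H/4 = 4 + 8/4 = 6.00 moles
Air moles = O2 / 0.2095 = 6.00 / 0.2095 = 28.64 moles air


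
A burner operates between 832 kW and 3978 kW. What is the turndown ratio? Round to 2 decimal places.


TDR = Q_max / Q_min
TDR = 3978 / 832 = 4.78


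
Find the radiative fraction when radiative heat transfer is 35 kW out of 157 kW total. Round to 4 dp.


f_rad = Q_rad / Q_total
f_rad = 35 / 157 = 0.2229


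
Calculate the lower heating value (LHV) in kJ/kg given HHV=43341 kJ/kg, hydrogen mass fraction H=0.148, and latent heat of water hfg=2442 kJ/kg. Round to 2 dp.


LHV = HHV - hfg * 9 * H
Water correction = 2442 * 9 * 0.148 = 3252.744 kJ/kg
LHV = 43341 - 3252.744 = 40088.26 kJ/kg


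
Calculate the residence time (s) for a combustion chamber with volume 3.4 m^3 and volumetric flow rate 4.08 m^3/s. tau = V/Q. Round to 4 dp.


tau = V / Q_flow
tau = 3.4 / 4.08 = 0.8333 s


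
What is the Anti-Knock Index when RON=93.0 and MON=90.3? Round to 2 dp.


AKI = (RON + MON) / 2
AKI = (93.0 + 90.3) / 2
AKI = 183.3 / 2 = 91.65


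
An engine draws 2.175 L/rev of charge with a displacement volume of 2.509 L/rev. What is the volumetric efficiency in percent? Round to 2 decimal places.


eta_v = (V_actual / V_disp) * 100
Ratio = 2.175 / 2.509 = 0.8669
eta_v = 0.8669 * 100 = 86.69%


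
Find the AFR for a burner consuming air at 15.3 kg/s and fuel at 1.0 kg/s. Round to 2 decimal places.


AFR = m_air / m_fuel
AFR = 15.3 / 1.0 = 15.30


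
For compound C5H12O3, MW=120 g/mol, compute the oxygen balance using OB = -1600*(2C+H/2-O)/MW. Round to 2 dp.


OB = -1600 * (2C + H/2 - O) / MW
Inner = 2*5 + 12/2 - 3 = 13.00
OB = -1600 * 13.00 / 120 = -173.33%


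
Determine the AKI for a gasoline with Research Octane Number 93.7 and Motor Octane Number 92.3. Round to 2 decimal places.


AKI = (RON + MON) / 2
AKI = (93.7 + 92.3) / 2
AKI = 186.0 / 2 = 93.00


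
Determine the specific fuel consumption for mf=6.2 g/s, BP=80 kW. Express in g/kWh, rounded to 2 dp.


SFC = (mf / BP) * 3600
Rate = 6.2 / 80 = 0.077500 g/(s*kW)
SFC = 0.077500 * 3600 = 279.00 g/kWh


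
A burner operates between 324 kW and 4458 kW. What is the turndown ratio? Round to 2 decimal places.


TDR = Q_max / Q_min
TDR = 4458 / 324 = 13.76


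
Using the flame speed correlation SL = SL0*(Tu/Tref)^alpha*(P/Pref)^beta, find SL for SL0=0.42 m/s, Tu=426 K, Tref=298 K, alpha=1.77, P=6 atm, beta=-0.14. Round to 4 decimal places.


SL = SL0 * (Tu/Tref)^alpha * (P/Pref)^beta
T ratio = 426/298 = 1.42953020
(T ratio)^alpha = 1.42953020^1.77 = 1.882315
(P/Pref)^beta = 6^(-0.14) = 0.778142
SL = 0.42 * 1.882315 * 0.778142 = 0.6152 m/s


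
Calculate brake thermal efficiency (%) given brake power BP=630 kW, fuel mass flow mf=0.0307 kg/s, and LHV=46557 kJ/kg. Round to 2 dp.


eta_BTE = (BP / (mf * LHV)) * 100
Denominator = 0.0307 * 46557 = 1429.2999 kW
eta_BTE = (630 / 1429.2999) * 100 = 44.08%


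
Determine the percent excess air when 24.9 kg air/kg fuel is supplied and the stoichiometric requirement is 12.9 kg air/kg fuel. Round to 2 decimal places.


Excess air = actual - stoichiometric = 24.9 - 12.9 = 12.00 kg/kg fuel
Excess air % = (excess / stoich) * 100 = (12.00 / 12.9) * 100 = 93.02%


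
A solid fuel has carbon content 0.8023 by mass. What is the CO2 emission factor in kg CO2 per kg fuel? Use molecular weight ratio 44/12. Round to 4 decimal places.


EF = C_frac * (M_CO2 / M_C)
EF = 0.8023 * (44/12)
EF = 0.8023 * 3.666667 = 2.9418 kg_CO2/kg_fuel


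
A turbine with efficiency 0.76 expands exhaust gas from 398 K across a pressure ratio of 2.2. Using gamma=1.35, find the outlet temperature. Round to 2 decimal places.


T_out = T_in * (1 - eta * (1 - PR^(-(gamma-1)/gamma)))
Exponent = -(1.35-1)/1.35 = -0.25925926
PR^exp = 2.2^(-0.25925926) = 0.81512413
Factor = 1 - 0.76*(1 - 0.81512413) = 0.85949434
T_out = 398 * 0.85949434 = 342.08 K


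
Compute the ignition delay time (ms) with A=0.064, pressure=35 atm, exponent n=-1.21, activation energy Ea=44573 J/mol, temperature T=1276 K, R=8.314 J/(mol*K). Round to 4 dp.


tau = A * P^n * exp(Ea/(R*T))
P^n = 35^(-1.21) = 0.01354184
Ea/(R*T) = 44573/(8.314*1276) = 4.201566
exp(Ea/(R*T)) = 66.790831
tau = 0.064 * 0.01354184 * 66.790831 = 0.0579 ms


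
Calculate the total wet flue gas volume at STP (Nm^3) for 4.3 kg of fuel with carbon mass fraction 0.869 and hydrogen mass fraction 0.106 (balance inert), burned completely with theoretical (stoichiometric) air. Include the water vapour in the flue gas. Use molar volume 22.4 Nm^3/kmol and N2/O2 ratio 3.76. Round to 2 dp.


Per kg fuel: CO2 = (C/12 kmol)*22.4 = (0.869/12)*22.4 = 1.62213 Nm^3
Per kg fuel: H2O = (H/2 kmol)*22.4 = (0.106/2)*22.4 = 1.18720 Nm^3
O2 needed per kg fuel = C/12 + H/4 = 0.869/12 + 0.106/4 = 0.09891667 kmol
Per kg fuel: N2 = O2*3.76*22.4 = 0.09891667*3.76*22.4 = 8.33116 Nm^3
Total per kg = 1.62213 + 1.18720 + 8.33116 = 11.14049 Nm^3
Total = 11.14049 * 4.3 = 47.90 Nm^3


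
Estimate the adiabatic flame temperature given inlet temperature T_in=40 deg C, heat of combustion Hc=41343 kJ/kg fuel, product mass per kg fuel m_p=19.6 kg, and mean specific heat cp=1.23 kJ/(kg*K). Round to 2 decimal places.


T_ad = T_in + Hc / (m_p * cp)
Denominator = 19.6 * 1.23 = 24.1080
Temperature rise = 41343 / 24.1080 = 1714.91 K
T_ad = 40 + 1714.91 = 1754.91 deg C


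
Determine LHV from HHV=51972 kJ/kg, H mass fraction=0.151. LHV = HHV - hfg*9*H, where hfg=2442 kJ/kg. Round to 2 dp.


LHV = HHV - hfg * 9 * H
Water correction = 2442 * 9 * 0.151 = 3318.678 kJ/kg
LHV = 51972 - 3318.678 = 48653.32 kJ/kg


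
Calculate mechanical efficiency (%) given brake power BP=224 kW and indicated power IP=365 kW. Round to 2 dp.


eta_mech = (BP / IP) * 100
Ratio = 224 / 365 = 0.6137
eta_mech = 0.6137 * 100 = 61.37%


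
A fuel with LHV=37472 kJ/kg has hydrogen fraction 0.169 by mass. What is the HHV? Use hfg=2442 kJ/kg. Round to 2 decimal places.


HHV = LHV + hfg * 9 * H
Water addition = 2442 * 9 * 0.169 = 3714.282 kJ/kg
HHV = 37472 + 3714.282 = 41186.28 kJ/kg


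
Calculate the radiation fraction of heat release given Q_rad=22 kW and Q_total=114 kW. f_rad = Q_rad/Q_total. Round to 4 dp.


f_rad = Q_rad / Q_total
f_rad = 22 / 114 = 0.1930


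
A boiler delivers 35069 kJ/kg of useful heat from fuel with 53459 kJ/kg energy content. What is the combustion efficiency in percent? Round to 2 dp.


Efficiency = (Q_useful / Q_fuel) * 100
Efficiency = (35069 / 53459) * 100
Efficiency = 0.6560 * 100 = 65.60%


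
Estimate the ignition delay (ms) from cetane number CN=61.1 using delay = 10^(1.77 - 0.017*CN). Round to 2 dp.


delay = 10^(1.77 - 0.017*CN)
Exponent = 1.77 - 0.017*61.1 = 0.7313
delay = 10^0.7313 = 5.39 ms


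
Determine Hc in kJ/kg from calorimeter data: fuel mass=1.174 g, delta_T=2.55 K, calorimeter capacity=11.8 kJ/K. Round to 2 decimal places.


Hc = C_cal * delta_T / m_fuel
Q_released = 11.8 * 2.55 = 30.0900 kJ
m_fuel = 1.174 g = 1.174/1000 kg = 0.001174 kg
Hc = 30.0900 / 0.001174 = 25630.32 kJ/kg


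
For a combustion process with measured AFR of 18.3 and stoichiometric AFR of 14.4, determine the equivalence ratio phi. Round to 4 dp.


phi = AFR_stoich / AFR_actual
phi = 14.4 / 18.3 = 0.7869


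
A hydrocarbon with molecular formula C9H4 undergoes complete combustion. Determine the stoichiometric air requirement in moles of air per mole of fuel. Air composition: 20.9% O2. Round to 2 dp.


Balanced combustion: C9H4 + 10 O2 -> 9 CO2 + 2 H2O
O2 needed = C + H/4 = 9 + 4/4 = 10.00 moles
Air moles = O2 / 0.209 = 10.00 / 0.209 = 47.85 moles air


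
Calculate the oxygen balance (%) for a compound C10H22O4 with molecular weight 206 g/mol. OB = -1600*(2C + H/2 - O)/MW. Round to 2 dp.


OB = -1600 * (2C + H/2 - O) / MW
Inner = 2*10 + 22/2 - 4 = 27.00
OB = -1600 * 27.00 / 206 = -209.71%


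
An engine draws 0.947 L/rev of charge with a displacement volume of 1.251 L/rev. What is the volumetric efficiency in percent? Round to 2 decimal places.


eta_v = (V_actual / V_disp) * 100
Ratio = 0.947 / 1.251 = 0.7570
eta_v = 0.7570 * 100 = 75.70%


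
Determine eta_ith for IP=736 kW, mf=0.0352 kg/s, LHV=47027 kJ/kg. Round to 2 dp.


eta_ith = (IP / (mf * LHV)) * 100
Denominator = 0.0352 * 47027 = 1655.3504 kW
eta_ith = (736 / 1655.3504) * 100 = 44.46%


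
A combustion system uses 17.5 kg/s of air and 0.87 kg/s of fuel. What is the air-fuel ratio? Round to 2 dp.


AFR = m_air / m_fuel
AFR = 17.5 / 0.87 = 20.11


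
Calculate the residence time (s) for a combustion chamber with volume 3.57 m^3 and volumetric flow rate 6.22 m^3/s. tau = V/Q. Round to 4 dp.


tau = V / Q_flow
tau = 3.57 / 6.22 = 0.5740 s


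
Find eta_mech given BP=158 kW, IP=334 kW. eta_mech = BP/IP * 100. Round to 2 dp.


eta_mech = (BP / IP) * 100
Ratio = 158 / 334 = 0.4731
eta_mech = 0.4731 * 100 = 47.31%


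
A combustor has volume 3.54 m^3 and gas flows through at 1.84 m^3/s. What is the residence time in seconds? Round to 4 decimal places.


tau = V / Q_flow
tau = 3.54 / 1.84 = 1.9239 s


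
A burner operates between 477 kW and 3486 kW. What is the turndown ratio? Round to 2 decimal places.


TDR = Q_max / Q_min
TDR = 3486 / 477 = 7.31


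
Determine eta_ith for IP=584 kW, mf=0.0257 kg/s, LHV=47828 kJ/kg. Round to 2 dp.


eta_ith = (IP / (mf * LHV)) * 100
Denominator = 0.0257 * 47828 = 1229.1796 kW
eta_ith = (584 / 1229.1796) * 100 = 47.51%


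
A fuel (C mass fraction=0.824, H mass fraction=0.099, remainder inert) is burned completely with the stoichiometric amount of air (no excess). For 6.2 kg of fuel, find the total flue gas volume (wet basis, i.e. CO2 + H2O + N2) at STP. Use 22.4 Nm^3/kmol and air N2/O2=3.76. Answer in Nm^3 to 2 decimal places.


Per kg fuel: CO2 = (C/12 kmol)*22.4 = (0.824/12)*22.4 = 1.53813 Nm^3
Per kg fuel: H2O = (H/2 kmol)*22.4 = (0.099/2)*22.4 = 1.10880 Nm^3
O2 needed per kg fuel = C/12 + H/4 = 0.824/12 + 0.099/4 = 0.09341667 kmol
Per kg fuel: N2 = O2*3.76*22.4 = 0.09341667*3.76*22.4 = 7.86793 Nm^3
Total per kg = 1.53813 + 1.10880 + 7.86793 = 10.51486 Nm^3
Total = 10.51486 * 6.2 = 65.19 Nm^3


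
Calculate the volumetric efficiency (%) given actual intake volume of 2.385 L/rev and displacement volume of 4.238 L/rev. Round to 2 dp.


eta_v = (V_actual / V_disp) * 100
Ratio = 2.385 / 4.238 = 0.5628
eta_v = 0.5628 * 100 = 56.28%


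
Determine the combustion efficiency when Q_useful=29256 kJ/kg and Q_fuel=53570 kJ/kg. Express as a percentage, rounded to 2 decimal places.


Efficiency = (Q_useful / Q_fuel) * 100
Efficiency = (29256 / 53570) * 100
Efficiency = 0.5461 * 100 = 54.61%


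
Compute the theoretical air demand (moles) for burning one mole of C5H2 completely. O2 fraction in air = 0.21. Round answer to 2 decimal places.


Balanced combustion: C5H2 + 5.5 O2 -> 5 CO2 + 1 H2O
O2 needed = C + H/4 = 5 + 2/4 = 5.50 moles
Air moles = O2 / 0.21 = 5.50 / 0.21 = 26.19 moles air


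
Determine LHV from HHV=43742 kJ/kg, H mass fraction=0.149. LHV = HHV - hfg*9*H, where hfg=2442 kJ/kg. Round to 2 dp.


LHV = HHV - hfg * 9 * H
Water correction = 2442 * 9 * 0.149 = 3274.722 kJ/kg
LHV = 43742 - 3274.722 = 40467.28 kJ/kg


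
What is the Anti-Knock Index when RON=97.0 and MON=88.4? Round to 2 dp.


AKI = (RON + MON) / 2
AKI = (97.0 + 88.4) / 2
AKI = 185.4 / 2 = 92.70


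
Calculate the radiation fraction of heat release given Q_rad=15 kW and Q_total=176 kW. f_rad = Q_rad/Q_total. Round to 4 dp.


f_rad = Q_rad / Q_total
f_rad = 15 / 176 = 0.0852


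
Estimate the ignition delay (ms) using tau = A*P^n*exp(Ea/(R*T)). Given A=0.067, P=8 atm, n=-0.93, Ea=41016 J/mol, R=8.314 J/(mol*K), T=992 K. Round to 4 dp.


tau = A * P^n * exp(Ea/(R*T))
P^n = 8^(-0.93) = 0.14458602
Ea/(R*T) = 41016/(8.314*992) = 4.973151
exp(Ea/(R*T)) = 144.481376
tau = 0.067 * 0.14458602 * 144.481376 = 1.3996 ms


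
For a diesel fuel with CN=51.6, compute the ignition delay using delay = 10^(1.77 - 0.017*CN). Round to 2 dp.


delay = 10^(1.77 - 0.017*CN)
Exponent = 1.77 - 0.017*51.6 = 0.8928
delay = 10^0.8928 = 7.81 ms


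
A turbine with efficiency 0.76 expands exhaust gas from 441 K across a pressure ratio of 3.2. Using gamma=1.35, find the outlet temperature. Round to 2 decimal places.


T_out = T_in * (1 - eta * (1 - PR^(-(gamma-1)/gamma)))
Exponent = -(1.35-1)/1.35 = -0.25925926
PR^exp = 3.2^(-0.25925926) = 0.73966521
Factor = 1 - 0.76*(1 - 0.73966521) = 0.80214556
T_out = 441 * 0.80214556 = 353.75 K


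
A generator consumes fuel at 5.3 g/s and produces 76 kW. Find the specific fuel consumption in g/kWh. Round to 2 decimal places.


SFC = (mf / BP) * 3600
Rate = 5.3 / 76 = 0.069737 g/(s*kW)
SFC = 0.069737 * 3600 = 251.05 g/kWh
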